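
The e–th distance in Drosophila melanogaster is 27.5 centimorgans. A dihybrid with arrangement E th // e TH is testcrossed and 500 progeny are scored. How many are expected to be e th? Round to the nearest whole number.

69

A map distance of 27.5 centimorgans corresponds to a recombination frequency of 0.275.
The F1 is E th / e TH, so e th is a recombinant gamete class with expected frequency r/2 = 0.275/2 = 0.1375.
Expected number = 0.1375 × 500 = 68.75 ≈ 69.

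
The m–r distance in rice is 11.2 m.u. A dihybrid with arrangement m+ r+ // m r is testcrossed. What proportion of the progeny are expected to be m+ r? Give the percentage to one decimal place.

A map distance of 11.2 m.u. corresponds to a recombination frequency of 0.112.
The F1 is m+ r+ / m r, so m+ r is a recombinant gamete class with expected frequency r/2 = 0.112/2 = 0.0560.
That is 0.0560 = 5.6% of the progeny.

5.6%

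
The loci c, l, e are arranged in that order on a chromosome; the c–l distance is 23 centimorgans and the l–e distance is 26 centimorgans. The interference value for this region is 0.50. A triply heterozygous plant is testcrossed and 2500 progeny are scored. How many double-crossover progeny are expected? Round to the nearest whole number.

75

Map distances give recombination frequencies of 0.230 and 0.260 for the two intervals.
With interference 0.50 (so coincidence = 0.50), expected double-crossover frequency = 0.230 × 0.260 × 0.50 = 0.02990.
Expected number = 0.02990 × 2500 = 74.75 ≈ 75.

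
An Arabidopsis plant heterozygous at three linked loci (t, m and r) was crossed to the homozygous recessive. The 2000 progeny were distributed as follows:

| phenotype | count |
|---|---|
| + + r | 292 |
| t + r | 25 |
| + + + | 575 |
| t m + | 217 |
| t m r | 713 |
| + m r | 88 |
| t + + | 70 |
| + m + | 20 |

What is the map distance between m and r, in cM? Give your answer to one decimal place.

27.7 cM

The two most frequent reciprocal classes, t m r and + + +, are the parental types, so the F1 was t m r / + + +.
The two rarest classes, t + r and + m +, are the double crossovers. Comparing them with the parentals, only the m allele has switched, so m is the middle locus and the order is r – m – t.
Crossovers in the r–m interval produce the single-crossover classes t m + and + + r (217 + 292 = 509) plus the double crossovers (45).
RF(r–m) = (509 + 45) / 2000 = 554/2000 = 0.2770 → 27.7 cM.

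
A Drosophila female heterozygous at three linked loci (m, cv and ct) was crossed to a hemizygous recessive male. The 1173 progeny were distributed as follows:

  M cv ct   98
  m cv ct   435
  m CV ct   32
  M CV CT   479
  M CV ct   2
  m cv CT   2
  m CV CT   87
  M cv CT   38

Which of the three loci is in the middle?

ct

The two most frequent reciprocal classes, M CV CT and m cv ct, are the parental types, so the F1 was M CV CT / m cv ct.
The two rarest classes, M CV ct and m cv CT, are the double crossovers. Comparing them with the parentals, only the ct allele has switched, so ct is the middle locus and the order is cv – ct – m.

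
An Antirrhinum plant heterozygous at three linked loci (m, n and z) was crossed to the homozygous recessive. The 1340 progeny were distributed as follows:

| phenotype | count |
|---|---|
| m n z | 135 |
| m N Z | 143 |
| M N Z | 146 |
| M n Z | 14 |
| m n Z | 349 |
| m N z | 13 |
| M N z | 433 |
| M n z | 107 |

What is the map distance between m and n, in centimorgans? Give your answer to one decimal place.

The two most frequent reciprocal classes, m n Z and M N z, are the parental types, so the F1 was m n Z / M N z.
The two rarest classes, M n Z and m N z, are the double crossovers. Comparing them with the parentals, only the m allele has switched, so m is the middle locus and the order is z – m – n.
Crossovers in the m–n interval produce the single-crossover classes m N Z and M n z (143 + 107 = 250) plus the double crossovers (27).
RF(m–n) = (250 + 27) / 1340 = 277/1340 = 0.2067 → 20.7 centimorgans.

20.7 centimorgans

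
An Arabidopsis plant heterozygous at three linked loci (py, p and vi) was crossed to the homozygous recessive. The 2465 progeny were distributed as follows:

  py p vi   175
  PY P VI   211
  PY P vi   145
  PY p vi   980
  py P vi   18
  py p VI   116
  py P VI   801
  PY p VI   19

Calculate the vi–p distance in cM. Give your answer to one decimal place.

The two most frequent reciprocal classes, PY p vi and py P VI, are the parental types, so the F1 was PY p vi / py P VI.
The two rarest classes, PY p VI and py P vi, are the double crossovers. Comparing them with the parentals, only the vi allele has switched, so vi is the middle locus and the order is py – vi – p.
Crossovers in the vi–p interval produce the single-crossover classes PY P vi and py p VI (145 + 116 = 261) plus the double crossovers (37).
RF(vi–p) = (261 + 37) / 2465 = 298/2465 = 0.1209 → 12.1 cM.

12.1 cM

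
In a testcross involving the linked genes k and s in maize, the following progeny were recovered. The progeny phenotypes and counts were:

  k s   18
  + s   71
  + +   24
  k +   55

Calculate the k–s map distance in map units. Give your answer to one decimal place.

25.0 map units

The two most frequent classes, + s (71) and k + (55), are the parental types, so the F1 was + s / k +.
The recombinant classes are + + and k s: 24 + 18 = 42.
Recombination frequency = 42/168 = 0.2500 ≈ 25.0%, i.e. 25.0 map units.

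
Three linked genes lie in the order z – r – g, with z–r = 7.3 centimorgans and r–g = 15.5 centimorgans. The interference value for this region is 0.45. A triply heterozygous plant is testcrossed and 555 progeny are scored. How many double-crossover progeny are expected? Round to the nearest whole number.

3

Map distances give recombination frequencies of 0.073 and 0.155 for the two intervals.
With interference 0.45 (so coincidence = 0.55), expected double-crossover frequency = 0.073 × 0.155 × 0.55 = 0.00622.
Expected number = 0.00622 × 555 = 3.45 ≈ 3.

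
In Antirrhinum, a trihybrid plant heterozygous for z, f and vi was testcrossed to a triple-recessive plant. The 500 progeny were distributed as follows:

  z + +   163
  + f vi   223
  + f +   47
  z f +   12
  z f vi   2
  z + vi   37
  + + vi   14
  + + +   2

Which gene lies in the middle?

z

The two most frequent reciprocal classes, z + + and + f vi, are the parental types, so the F1 was z + + / + f vi.
The two rarest classes, + + + and z f vi, are the double crossovers. Comparing them with the parentals, only the z allele has switched, so z is the middle locus and the order is vi – z – f.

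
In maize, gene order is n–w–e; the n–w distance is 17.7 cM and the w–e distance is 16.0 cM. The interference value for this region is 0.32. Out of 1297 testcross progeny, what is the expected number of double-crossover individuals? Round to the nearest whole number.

25

Map distances give recombination frequencies of 0.177 and 0.160 for the two intervals.
With interference 0.32 (so coincidence = 0.68), expected double-crossover frequency = 0.177 × 0.160 × 0.68 = 0.01926.
Expected number = 0.01926 × 1297 = 24.98 ≈ 25.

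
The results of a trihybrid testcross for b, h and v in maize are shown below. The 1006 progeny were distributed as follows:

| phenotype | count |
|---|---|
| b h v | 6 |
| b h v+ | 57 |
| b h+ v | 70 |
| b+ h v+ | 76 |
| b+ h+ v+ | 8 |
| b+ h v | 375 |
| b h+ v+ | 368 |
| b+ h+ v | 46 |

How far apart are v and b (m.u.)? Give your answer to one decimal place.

The two most frequent reciprocal classes, b+ h v and b h+ v+, are the parental types, so the F1 was b+ h v / b h+ v+.
The two rarest classes, b h v and b+ h+ v+, are the double crossovers. Comparing them with the parentals, only the b allele has switched, so b is the middle locus and the order is h – b – v.
Crossovers in the b–v interval produce the single-crossover classes b+ h v+ and b h+ v (76 + 70 = 146) plus the double crossovers (14).
RF(b–v) = (146 + 14) / 1006 = 160/1006 = 0.1590 → 15.9 m.u.

15.9 m.u.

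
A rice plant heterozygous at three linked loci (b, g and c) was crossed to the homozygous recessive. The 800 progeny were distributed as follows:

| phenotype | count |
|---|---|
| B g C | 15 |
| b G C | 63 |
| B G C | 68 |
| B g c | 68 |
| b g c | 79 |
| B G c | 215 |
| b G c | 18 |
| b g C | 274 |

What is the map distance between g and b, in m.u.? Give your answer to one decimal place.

20.5 m.u.

The two most frequent reciprocal classes, b g C and B G c, are the parental types, so the F1 was b g C / B G c.
The two rarest classes, B g C and b G c, are the double crossovers. Comparing them with the parentals, only the b allele has switched, so b is the middle locus and the order is g – b – c.
Crossovers in the g–b interval produce the single-crossover classes b G C and B g c (63 + 68 = 131) plus the double crossovers (33).
RF(g–b) = (131 + 33) / 800 = 164/800 = 0.2050 → 20.5 m.u.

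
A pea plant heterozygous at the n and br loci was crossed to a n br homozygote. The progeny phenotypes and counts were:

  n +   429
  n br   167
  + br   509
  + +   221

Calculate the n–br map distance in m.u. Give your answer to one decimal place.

29.3 m.u.

The two most frequent classes, + br (509) and n + (429), are the parental types, so the F1 was + br / n +.
The recombinant classes are + + and n br: 221 + 167 = 388.
Recombination frequency = 388/1326 = 0.2926 ≈ 29.3%, i.e. 29.3 m.u.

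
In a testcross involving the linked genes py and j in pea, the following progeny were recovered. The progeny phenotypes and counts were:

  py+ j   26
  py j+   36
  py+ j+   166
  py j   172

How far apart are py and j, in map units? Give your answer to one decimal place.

The two most frequent classes, py+ j+ (166) and py j (172), are the parental types, so the F1 was py+ j+ / py j.
The recombinant classes are py+ j and py j+: 26 + 36 = 62.
Recombination frequency = 62/400 = 0.1550 ≈ 15.5%, i.e. 15.5 map units.

15.5 map units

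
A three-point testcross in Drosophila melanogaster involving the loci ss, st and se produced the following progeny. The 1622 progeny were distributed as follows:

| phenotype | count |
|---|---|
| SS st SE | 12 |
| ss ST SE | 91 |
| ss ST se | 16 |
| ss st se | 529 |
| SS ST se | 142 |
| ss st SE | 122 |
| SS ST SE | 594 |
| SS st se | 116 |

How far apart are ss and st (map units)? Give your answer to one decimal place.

The two most frequent reciprocal classes, SS ST SE and ss st se, are the parental types, so the F1 was SS ST SE / ss st se.
The two rarest classes, SS st SE and ss ST se, are the double crossovers. Comparing them with the parentals, only the st allele has switched, so st is the middle locus and the order is ss – st – se.
Crossovers in the ss–st interval produce the single-crossover classes ss ST SE and SS st se (91 + 116 = 207) plus the double crossovers (28).
RF(ss–st) = (207 + 28) / 1622 = 235/1622 = 0.1449 → 14.5 map units.

14.5 map units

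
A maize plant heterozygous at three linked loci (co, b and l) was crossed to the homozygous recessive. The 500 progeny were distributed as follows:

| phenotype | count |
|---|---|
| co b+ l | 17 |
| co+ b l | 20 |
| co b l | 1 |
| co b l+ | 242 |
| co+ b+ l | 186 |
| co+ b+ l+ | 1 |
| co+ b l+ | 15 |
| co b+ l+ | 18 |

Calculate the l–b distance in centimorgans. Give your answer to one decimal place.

The two most frequent reciprocal classes, co b l+ and co+ b+ l, are the parental types, so the F1 was co b l+ / co+ b+ l.
The two rarest classes, co b l and co+ b+ l+, are the double crossovers. Comparing them with the parentals, only the l allele has switched, so l is the middle locus and the order is co – l – b.
Crossovers in the l–b interval produce the single-crossover classes co b+ l+ and co+ b l (18 + 20 = 38) plus the double crossovers (2).
RF(l–b) = (38 + 2) / 500 = 40/500 = 0.0800 → 8.0 centimorgans.

8.0 centimorgans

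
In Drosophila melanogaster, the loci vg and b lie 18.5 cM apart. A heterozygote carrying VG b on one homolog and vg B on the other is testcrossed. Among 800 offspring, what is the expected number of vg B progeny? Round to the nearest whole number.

326

A map distance of 18.5 cM corresponds to a recombination frequency of 0.185.
The F1 is VG b / vg B, so vg B is a parental gamete class with expected frequency (1 − r)/2 = 0.815/2 = 0.4075.
Expected number = 0.4075 × 800 = 326.00 ≈ 326.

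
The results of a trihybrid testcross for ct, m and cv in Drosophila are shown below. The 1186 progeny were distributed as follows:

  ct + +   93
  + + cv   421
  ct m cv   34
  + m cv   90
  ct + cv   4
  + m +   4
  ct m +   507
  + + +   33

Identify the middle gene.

The two most frequent reciprocal classes, ct m + and + + cv, are the parental types, so the F1 was ct m + / + + cv.
The two rarest classes, + m + and ct + cv, are the double crossovers. Comparing them with the parentals, only the ct allele has switched, so ct is the middle locus and the order is cv – ct – m.

ct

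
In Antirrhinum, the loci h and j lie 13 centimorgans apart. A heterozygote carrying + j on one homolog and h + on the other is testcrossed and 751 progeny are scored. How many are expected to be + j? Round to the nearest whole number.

A map distance of 13 centimorgans corresponds to a recombination frequency of 0.130.
The F1 is + j / h +, so + j is a parental gamete class with expected frequency (1 − r)/2 = 0.870/2 = 0.4350.
Expected number = 0.4350 × 751 = 326.69 ≈ 327.

327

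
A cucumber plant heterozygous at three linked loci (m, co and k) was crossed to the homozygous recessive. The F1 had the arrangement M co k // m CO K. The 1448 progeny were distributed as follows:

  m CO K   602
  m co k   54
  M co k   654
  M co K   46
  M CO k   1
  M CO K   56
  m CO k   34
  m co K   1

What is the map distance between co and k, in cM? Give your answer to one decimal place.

The two rarest classes, M CO k and m co K, are the double crossovers. Comparing them with the parentals, only the co allele has switched, so co is the middle locus and the order is m – co – k.
Crossovers in the co–k interval produce the single-crossover classes M co K and m CO k (46 + 34 = 80) plus the double crossovers (2).
RF(co–k) = (80 + 2) / 1448 = 82/1448 = 0.0566 → 5.7 cM.

5.7 cM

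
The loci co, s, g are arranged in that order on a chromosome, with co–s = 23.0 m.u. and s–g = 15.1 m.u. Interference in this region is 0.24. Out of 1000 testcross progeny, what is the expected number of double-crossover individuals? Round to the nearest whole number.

Map distances give recombination frequencies of 0.230 and 0.151 for the two intervals.
With interference 0.24 (so coincidence = 0.76), expected double-crossover frequency = 0.230 × 0.151 × 0.76 = 0.02639.
Expected number = 0.02639 × 1000 = 26.39 ≈ 26.

26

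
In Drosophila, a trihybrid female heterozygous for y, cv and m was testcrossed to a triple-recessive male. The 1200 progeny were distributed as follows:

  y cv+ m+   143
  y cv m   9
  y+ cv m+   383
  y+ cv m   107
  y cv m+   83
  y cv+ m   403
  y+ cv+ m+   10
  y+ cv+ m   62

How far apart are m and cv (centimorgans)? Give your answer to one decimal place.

The two most frequent reciprocal classes, y+ cv m+ and y cv+ m, are the parental types, so the F1 was y+ cv m+ / y cv+ m.
The two rarest classes, y+ cv+ m+ and y cv m, are the double crossovers. Comparing them with the parentals, only the cv allele has switched, so cv is the middle locus and the order is m – cv – y.
Crossovers in the m–cv interval produce the single-crossover classes y+ cv m and y cv+ m+ (107 + 143 = 250) plus the double crossovers (19).
RF(m–cv) = (250 + 19) / 1200 = 269/1200 = 0.2242 → 22.4 centimorgans.

22.4 centimorgans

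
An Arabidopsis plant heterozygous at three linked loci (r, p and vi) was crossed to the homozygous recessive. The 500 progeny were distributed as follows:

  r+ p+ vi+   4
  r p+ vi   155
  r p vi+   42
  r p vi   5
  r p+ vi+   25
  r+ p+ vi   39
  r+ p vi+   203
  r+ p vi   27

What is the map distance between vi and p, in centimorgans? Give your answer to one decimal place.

The two most frequent reciprocal classes, r+ p vi+ and r p+ vi, are the parental types, so the F1 was r+ p vi+ / r p+ vi.
The two rarest classes, r+ p+ vi+ and r p vi, are the double crossovers. Comparing them with the parentals, only the p allele has switched, so p is the middle locus and the order is r – p – vi.
Crossovers in the p–vi interval produce the single-crossover classes r+ p vi and r p+ vi+ (27 + 25 = 52) plus the double crossovers (9).
RF(p–vi) = (52 + 9) / 500 = 61/500 = 0.1220 → 12.2 centimorgans.

12.2 centimorgans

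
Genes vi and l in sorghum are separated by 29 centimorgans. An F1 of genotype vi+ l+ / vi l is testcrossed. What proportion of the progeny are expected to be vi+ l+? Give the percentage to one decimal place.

35.5%

A map distance of 29 centimorgans corresponds to a recombination frequency of 0.290.
The F1 is vi+ l+ / vi l, so vi+ l+ is a parental gamete class with expected frequency (1 − r)/2 = 0.710/2 = 0.3550.
That is 0.3550 = 35.5% of the progeny.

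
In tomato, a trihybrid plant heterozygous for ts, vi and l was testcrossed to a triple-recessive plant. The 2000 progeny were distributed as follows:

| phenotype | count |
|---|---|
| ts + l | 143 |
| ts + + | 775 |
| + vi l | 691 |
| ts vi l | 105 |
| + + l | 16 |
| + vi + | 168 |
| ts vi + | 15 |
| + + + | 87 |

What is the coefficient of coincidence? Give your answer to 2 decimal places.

0.81

The two most frequent reciprocal classes, ts + + and + vi l, are the parental types, so the F1 was ts + + / + vi l.
The two rarest classes, ts vi + and + + l, are the double crossovers. Comparing them with the parentals, only the vi allele has switched, so vi is the middle locus and the order is ts – vi – l.
ts–vi: (192 + 31)/2000 = 0.1115; vi–l: (311 + 31)/2000 = 0.1710.
Expected DCO frequency = 0.1115 × 0.1710 ≈ 0.01907; observed = 31/2000 ≈ 0.01550.
Coefficient of coincidence = 0.01550/0.01907 ≈ 0.81.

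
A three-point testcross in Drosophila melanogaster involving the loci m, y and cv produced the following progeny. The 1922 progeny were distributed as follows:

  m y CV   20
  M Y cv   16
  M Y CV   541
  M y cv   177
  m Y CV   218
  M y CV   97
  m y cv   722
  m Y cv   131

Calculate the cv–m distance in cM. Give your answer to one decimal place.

22.4 cM

The two most frequent reciprocal classes, m y cv and M Y CV, are the parental types, so the F1 was m y cv / M Y CV.
The two rarest classes, m y CV and M Y cv, are the double crossovers. Comparing them with the parentals, only the cv allele has switched, so cv is the middle locus and the order is m – cv – y.
Crossovers in the m–cv interval produce the single-crossover classes M y cv and m Y CV (177 + 218 = 395) plus the double crossovers (36).
RF(m–cv) = (395 + 36) / 1922 = 431/1922 = 0.2242 → 22.4 cM.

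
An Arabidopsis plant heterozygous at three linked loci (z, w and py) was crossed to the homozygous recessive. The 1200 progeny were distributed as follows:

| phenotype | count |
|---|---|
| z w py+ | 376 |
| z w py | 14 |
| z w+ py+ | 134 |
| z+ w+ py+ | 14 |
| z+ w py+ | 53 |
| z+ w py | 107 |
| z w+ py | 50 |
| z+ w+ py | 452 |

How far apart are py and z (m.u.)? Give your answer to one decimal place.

The two most frequent reciprocal classes, z+ w+ py and z w py+, are the parental types, so the F1 was z+ w+ py / z w py+.
The two rarest classes, z+ w+ py+ and z w py, are the double crossovers. Comparing them with the parentals, only the py allele has switched, so py is the middle locus and the order is z – py – w.
Crossovers in the z–py interval produce the single-crossover classes z w+ py and z+ w py+ (50 + 53 = 103) plus the double crossovers (28).
RF(z–py) = (103 + 28) / 1200 = 131/1200 = 0.1092 → 10.9 m.u.

10.9 m.u.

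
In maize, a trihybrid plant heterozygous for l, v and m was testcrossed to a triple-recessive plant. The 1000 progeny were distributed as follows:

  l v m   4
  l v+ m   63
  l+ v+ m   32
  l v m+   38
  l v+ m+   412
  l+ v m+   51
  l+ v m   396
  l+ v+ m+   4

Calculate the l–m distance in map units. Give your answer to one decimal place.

The two most frequent reciprocal classes, l+ v m and l v+ m+, are the parental types, so the F1 was l+ v m / l v+ m+.
The two rarest classes, l v m and l+ v+ m+, are the double crossovers. Comparing them with the parentals, only the l allele has switched, so l is the middle locus and the order is m – l – v.
Crossovers in the m–l interval produce the single-crossover classes l+ v m+ and l v+ m (51 + 63 = 114) plus the double crossovers (8).
RF(m–l) = (114 + 8) / 1000 = 122/1000 = 0.1220 → 12.2 map units.

12.2 map units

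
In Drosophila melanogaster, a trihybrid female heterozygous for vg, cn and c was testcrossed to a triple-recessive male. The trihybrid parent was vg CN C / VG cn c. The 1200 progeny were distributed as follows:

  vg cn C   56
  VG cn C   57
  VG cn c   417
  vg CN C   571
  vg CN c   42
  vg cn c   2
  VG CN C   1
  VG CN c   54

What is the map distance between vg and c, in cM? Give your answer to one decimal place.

The two rarest classes, VG CN C and vg cn c, are the double crossovers. Comparing them with the parentals, only the vg allele has switched, so vg is the middle locus and the order is c – vg – cn.
Crossovers in the c–vg interval produce the single-crossover classes vg CN c and VG cn C (42 + 57 = 99) plus the double crossovers (3).
RF(c–vg) = (99 + 3) / 1200 = 102/1200 = 0.0850 → 8.5 cM.

8.5 cM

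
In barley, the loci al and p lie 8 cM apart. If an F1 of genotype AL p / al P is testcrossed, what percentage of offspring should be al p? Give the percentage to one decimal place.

4.0%

A map distance of 8 cM corresponds to a recombination frequency of 0.080.
The F1 is AL p / al P, so al p is a recombinant gamete class with expected frequency r/2 = 0.080/2 = 0.0400.
That is 0.0400 = 4.0% of the progeny.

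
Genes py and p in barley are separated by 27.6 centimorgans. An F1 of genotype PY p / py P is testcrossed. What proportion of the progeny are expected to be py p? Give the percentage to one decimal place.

13.8%

A map distance of 27.6 centimorgans corresponds to a recombination frequency of 0.276.
The F1 is PY p / py P, so py p is a recombinant gamete class with expected frequency r/2 = 0.276/2 = 0.1380.
That is 0.1380 = 13.8% of the progeny.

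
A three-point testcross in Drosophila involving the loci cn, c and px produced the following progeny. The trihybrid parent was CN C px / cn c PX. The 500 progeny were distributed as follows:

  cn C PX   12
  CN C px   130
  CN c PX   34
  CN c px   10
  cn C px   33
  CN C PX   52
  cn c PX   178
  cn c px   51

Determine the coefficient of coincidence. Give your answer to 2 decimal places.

0.99

The two rarest classes, CN c px and cn C PX, are the double crossovers. Comparing them with the parentals, only the c allele has switched, so c is the middle locus and the order is cn – c – px.
cn–c: (67 + 22)/500 = 0.1780; c–px: (103 + 22)/500 = 0.2500.
Expected DCO frequency = 0.1780 × 0.2500 ≈ 0.04450; observed = 22/500 ≈ 0.04400.
Coefficient of coincidence = 0.04400/0.04450 ≈ 0.99.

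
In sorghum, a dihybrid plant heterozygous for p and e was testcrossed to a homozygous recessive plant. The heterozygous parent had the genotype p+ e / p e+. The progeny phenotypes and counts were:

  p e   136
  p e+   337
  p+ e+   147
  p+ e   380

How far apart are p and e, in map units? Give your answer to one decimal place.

28.3 map units

The recombinant classes are p+ e+ and p e: 147 + 136 = 283.
Recombination frequency = 283/1000 = 0.2830 ≈ 28.3%, i.e. 28.3 map units.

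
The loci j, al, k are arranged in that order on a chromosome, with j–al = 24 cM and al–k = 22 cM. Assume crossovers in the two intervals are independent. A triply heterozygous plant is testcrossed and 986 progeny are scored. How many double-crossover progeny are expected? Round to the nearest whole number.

Map distances give recombination frequencies of 0.240 and 0.220 for the two intervals.
With no interference, expected double-crossover frequency = 0.240 × 0.220 = 0.05280.
Expected number = 0.05280 × 986 = 52.06 ≈ 52.

52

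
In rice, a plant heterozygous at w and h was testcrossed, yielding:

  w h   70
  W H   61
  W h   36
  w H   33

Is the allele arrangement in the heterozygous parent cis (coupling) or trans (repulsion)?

The two most frequent classes are W H (61) and w h (70); these are the parental (non-recombinant) types.
So the F1 carried W H on one chromosome and w h on the other — the recessive alleles are on the same chromosome (cis / coupling).

cis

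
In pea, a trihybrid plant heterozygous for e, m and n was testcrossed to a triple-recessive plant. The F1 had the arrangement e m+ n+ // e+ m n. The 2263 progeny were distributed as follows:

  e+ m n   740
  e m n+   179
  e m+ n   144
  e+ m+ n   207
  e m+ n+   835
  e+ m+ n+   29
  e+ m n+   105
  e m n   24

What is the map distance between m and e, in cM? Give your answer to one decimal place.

The two rarest classes, e+ m+ n+ and e m n, are the double crossovers. Comparing them with the parentals, only the e allele has switched, so e is the middle locus and the order is m – e – n.
Crossovers in the m–e interval produce the single-crossover classes e m n+ and e+ m+ n (179 + 207 = 386) plus the double crossovers (53).
RF(m–e) = (386 + 53) / 2263 = 439/2263 = 0.1940 → 19.4 cM.

19.4 cM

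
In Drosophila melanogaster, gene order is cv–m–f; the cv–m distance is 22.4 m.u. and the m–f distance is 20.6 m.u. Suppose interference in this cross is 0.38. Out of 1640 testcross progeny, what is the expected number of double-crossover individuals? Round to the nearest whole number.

47

Map distances give recombination frequencies of 0.224 and 0.206 for the two intervals.
With interference 0.38 (so coincidence = 0.62), expected double-crossover frequency = 0.224 × 0.206 × 0.62 = 0.02861.
Expected number = 0.02861 × 1640 = 46.92 ≈ 47.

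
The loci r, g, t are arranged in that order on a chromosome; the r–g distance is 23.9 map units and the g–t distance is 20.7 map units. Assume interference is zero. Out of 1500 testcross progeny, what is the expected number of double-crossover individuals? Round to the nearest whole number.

74

Map distances give recombination frequencies of 0.239 and 0.207 for the two intervals.
With no interference, expected double-crossover frequency = 0.239 × 0.207 = 0.04947.
Expected number = 0.04947 × 1500 = 74.21 ≈ 74.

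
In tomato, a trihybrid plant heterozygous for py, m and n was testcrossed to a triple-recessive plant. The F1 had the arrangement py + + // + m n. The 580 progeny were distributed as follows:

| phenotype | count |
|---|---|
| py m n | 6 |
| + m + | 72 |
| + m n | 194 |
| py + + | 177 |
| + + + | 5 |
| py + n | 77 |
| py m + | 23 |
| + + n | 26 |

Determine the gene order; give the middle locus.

py

The two rarest classes, + + + and py m n, are the double crossovers. Comparing them with the parentals, only the py allele has switched, so py is the middle locus and the order is n – py – m.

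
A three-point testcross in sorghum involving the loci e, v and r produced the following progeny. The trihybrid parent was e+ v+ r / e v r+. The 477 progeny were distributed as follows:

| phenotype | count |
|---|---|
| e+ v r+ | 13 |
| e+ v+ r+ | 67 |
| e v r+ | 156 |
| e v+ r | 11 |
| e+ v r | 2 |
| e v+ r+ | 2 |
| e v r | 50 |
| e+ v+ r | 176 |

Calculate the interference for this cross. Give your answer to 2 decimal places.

The two rarest classes, e+ v r and e v+ r+, are the double crossovers. Comparing them with the parentals, only the v allele has switched, so v is the middle locus and the order is r – v – e.
r–v: (117 + 4)/477 = 0.2537; v–e: (24 + 4)/477 = 0.0587.
Expected DCO frequency = 0.2537 × 0.0587 ≈ 0.01489; observed = 4/477 ≈ 0.00839.
Coefficient of coincidence = 0.00839/0.01489 ≈ 0.56; interference = 1 − 0.56 = 0.44.

0.44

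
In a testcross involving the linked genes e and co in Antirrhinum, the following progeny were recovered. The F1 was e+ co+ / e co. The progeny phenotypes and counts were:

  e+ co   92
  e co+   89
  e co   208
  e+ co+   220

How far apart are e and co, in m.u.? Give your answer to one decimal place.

29.7 m.u.

The recombinant classes are e+ co and e co+: 92 + 89 = 181.
Recombination frequency = 181/609 = 0.2972 ≈ 29.7%, i.e. 29.7 m.u.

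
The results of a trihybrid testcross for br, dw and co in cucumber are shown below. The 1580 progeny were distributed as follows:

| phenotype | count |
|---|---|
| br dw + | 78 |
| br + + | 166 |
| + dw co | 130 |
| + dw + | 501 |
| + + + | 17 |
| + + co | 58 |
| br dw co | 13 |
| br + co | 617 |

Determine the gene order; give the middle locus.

The two most frequent reciprocal classes, br + co and + dw +, are the parental types, so the F1 was br + co / + dw +.
The two rarest classes, br dw co and + + +, are the double crossovers. Comparing them with the parentals, only the dw allele has switched, so dw is the middle locus and the order is br – dw – co.

dw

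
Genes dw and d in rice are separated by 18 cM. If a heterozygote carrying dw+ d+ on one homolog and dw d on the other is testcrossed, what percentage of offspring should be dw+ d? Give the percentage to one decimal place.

9.0%

A map distance of 18 cM corresponds to a recombination frequency of 0.180.
The F1 is dw+ d+ / dw d, so dw+ d is a recombinant gamete class with expected frequency r/2 = 0.180/2 = 0.0900.
That is 0.0900 = 9.0% of the progeny.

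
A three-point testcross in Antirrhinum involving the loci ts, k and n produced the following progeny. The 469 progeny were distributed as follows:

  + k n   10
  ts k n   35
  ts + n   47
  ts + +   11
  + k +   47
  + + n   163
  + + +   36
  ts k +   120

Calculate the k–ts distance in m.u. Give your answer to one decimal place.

24.5 m.u.

The two most frequent reciprocal classes, ts k + and + + n, are the parental types, so the F1 was ts k + / + + n.
The two rarest classes, ts + + and + k n, are the double crossovers. Comparing them with the parentals, only the k allele has switched, so k is the middle locus and the order is ts – k – n.
Crossovers in the ts–k interval produce the single-crossover classes + k + and ts + n (47 + 47 = 94) plus the double crossovers (21).
RF(ts–k) = (94 + 21) / 469 = 115/469 = 0.2452 → 24.5 m.u.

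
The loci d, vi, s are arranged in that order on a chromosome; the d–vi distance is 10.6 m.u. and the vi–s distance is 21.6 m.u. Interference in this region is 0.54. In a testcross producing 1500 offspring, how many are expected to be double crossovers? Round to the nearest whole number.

Map distances give recombination frequencies of 0.106 and 0.216 for the two intervals.
With interference 0.54 (so coincidence = 0.46), expected double-crossover frequency = 0.106 × 0.216 × 0.46 = 0.01053.
Expected number = 0.01053 × 1500 = 15.80 ≈ 16.

16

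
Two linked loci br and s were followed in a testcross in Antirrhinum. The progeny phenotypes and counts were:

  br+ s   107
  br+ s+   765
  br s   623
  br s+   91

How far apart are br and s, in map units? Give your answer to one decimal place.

The two most frequent classes, br+ s+ (765) and br s (623), are the parental types, so the F1 was br+ s+ / br s.
The recombinant classes are br+ s and br s+: 107 + 91 = 198.
Recombination frequency = 198/1586 = 0.1248 ≈ 12.5%, i.e. 12.5 map units.

12.5 map units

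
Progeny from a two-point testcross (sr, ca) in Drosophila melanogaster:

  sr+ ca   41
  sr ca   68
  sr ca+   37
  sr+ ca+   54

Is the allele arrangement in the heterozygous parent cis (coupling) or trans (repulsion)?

cis

The two most frequent classes are sr+ ca+ (54) and sr ca (68); these are the parental (non-recombinant) types.
So the F1 carried sr+ ca+ on one chromosome and sr ca on the other — the recessive alleles are on the same chromosome (cis / coupling).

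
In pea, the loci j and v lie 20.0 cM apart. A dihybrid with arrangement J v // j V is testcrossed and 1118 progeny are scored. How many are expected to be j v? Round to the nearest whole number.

112

A map distance of 20.0 cM corresponds to a recombination frequency of 0.200.
The F1 is J v / j V, so j v is a recombinant gamete class with expected frequency r/2 = 0.200/2 = 0.1000.
Expected number = 0.1000 × 1118 = 111.80 ≈ 112.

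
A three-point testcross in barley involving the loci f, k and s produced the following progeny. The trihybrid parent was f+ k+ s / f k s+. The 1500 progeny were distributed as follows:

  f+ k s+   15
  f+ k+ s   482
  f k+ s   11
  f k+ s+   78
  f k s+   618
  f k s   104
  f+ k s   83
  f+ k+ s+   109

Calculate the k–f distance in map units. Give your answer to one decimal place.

12.5 map units

The two rarest classes, f k+ s and f+ k s+, are the double crossovers. Comparing them with the parentals, only the f allele has switched, so f is the middle locus and the order is s – f – k.
Crossovers in the f–k interval produce the single-crossover classes f+ k s and f k+ s+ (83 + 78 = 161) plus the double crossovers (26).
RF(f–k) = (161 + 26) / 1500 = 187/1500 = 0.1247 → 12.5 map units.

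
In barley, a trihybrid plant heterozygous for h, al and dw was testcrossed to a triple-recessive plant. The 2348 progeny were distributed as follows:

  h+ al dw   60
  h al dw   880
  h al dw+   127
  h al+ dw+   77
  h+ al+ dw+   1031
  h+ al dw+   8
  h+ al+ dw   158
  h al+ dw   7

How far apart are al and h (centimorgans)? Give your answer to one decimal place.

6.5 centimorgans

The two most frequent reciprocal classes, h al dw and h+ al+ dw+, are the parental types, so the F1 was h al dw / h+ al+ dw+.
The two rarest classes, h al+ dw and h+ al dw+, are the double crossovers. Comparing them with the parentals, only the al allele has switched, so al is the middle locus and the order is h – al – dw.
Crossovers in the h–al interval produce the single-crossover classes h+ al dw and h al+ dw+ (60 + 77 = 137) plus the double crossovers (15).
RF(h–al) = (137 + 15) / 2348 = 152/2348 = 0.0647 → 6.5 centimorgans.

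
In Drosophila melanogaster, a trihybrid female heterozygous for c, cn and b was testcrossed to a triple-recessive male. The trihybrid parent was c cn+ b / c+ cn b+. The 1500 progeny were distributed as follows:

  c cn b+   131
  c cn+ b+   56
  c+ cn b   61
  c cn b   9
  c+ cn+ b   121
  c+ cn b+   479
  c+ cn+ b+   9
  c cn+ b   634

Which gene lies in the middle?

cn

The two rarest classes, c cn b and c+ cn+ b+, are the double crossovers. Comparing them with the parentals, only the cn allele has switched, so cn is the middle locus and the order is c – cn – b.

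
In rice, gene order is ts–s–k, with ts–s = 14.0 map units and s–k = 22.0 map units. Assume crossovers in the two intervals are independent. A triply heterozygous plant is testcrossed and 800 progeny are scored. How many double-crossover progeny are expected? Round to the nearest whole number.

Map distances give recombination frequencies of 0.140 and 0.220 for the two intervals.
With no interference, expected double-crossover frequency = 0.140 × 0.220 = 0.03080.
Expected number = 0.03080 × 800 = 24.64 ≈ 25.

25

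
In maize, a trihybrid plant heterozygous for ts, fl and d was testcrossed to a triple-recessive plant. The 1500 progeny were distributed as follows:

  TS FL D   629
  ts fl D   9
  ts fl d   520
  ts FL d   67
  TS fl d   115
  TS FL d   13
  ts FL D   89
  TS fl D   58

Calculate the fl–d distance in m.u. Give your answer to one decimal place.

9.8 m.u.

The two most frequent reciprocal classes, ts fl d and TS FL D, are the parental types, so the F1 was ts fl d / TS FL D.
The two rarest classes, ts fl D and TS FL d, are the double crossovers. Comparing them with the parentals, only the d allele has switched, so d is the middle locus and the order is ts – d – fl.
Crossovers in the d–fl interval produce the single-crossover classes ts FL d and TS fl D (67 + 58 = 125) plus the double crossovers (22).
RF(d–fl) = (125 + 22) / 1500 = 147/1500 = 0.0980 → 9.8 m.u.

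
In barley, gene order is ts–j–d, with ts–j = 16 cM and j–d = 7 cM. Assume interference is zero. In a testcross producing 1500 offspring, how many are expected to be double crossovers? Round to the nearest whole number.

17

Map distances give recombination frequencies of 0.160 and 0.070 for the two intervals.
With no interference, expected double-crossover frequency = 0.160 × 0.070 = 0.01120.
Expected number = 0.01120 × 1500 = 16.80 ≈ 17.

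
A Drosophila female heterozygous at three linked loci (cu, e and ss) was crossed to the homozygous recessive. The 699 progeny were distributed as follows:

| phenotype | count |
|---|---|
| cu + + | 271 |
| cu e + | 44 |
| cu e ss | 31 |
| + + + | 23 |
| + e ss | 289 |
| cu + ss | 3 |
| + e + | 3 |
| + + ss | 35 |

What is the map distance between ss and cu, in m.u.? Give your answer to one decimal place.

8.6 m.u.

The two most frequent reciprocal classes, + e ss and cu + +, are the parental types, so the F1 was + e ss / cu + +.
The two rarest classes, + e + and cu + ss, are the double crossovers. Comparing them with the parentals, only the ss allele has switched, so ss is the middle locus and the order is e – ss – cu.
Crossovers in the ss–cu interval produce the single-crossover classes cu e ss and + + + (31 + 23 = 54) plus the double crossovers (6).
RF(ss–cu) = (54 + 6) / 699 = 60/699 = 0.0858 → 8.6 m.u.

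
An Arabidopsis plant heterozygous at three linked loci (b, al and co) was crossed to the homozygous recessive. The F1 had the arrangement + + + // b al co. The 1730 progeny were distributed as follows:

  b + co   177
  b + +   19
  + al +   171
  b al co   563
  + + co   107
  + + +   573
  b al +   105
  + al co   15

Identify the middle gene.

b

The two rarest classes, b + + and + al co, are the double crossovers. Comparing them with the parentals, only the b allele has switched, so b is the middle locus and the order is al – b – co.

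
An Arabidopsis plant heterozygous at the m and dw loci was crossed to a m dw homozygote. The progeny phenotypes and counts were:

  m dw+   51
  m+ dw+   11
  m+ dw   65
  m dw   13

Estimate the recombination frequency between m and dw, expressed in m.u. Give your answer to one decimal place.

The two most frequent classes, m+ dw (65) and m dw+ (51), are the parental types, so the F1 was m+ dw / m dw+.
The recombinant classes are m+ dw+ and m dw: 11 + 13 = 24.
Recombination frequency = 24/140 = 0.1714 ≈ 17.1%, i.e. 17.1 m.u.

17.1 m.u.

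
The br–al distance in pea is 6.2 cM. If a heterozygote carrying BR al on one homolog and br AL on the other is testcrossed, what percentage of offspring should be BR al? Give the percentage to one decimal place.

A map distance of 6.2 cM corresponds to a recombination frequency of 0.062.
The F1 is BR al / br AL, so BR al is a parental gamete class with expected frequency (1 − r)/2 = 0.938/2 = 0.4690.
That is 0.4690 = 46.9% of the progeny.

46.9%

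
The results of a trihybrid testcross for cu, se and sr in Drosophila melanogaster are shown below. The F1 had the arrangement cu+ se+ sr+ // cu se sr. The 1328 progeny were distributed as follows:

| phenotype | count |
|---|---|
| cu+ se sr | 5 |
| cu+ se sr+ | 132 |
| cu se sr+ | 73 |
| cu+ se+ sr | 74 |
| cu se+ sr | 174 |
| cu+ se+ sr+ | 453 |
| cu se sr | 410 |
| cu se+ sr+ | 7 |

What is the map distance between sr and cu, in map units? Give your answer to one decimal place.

The two rarest classes, cu se+ sr+ and cu+ se sr, are the double crossovers. Comparing them with the parentals, only the cu allele has switched, so cu is the middle locus and the order is se – cu – sr.
Crossovers in the cu–sr interval produce the single-crossover classes cu+ se+ sr and cu se sr+ (74 + 73 = 147) plus the double crossovers (12).
RF(cu–sr) = (147 + 12) / 1328 = 159/1328 = 0.1197 → 12.0 map units.

12.0 map units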